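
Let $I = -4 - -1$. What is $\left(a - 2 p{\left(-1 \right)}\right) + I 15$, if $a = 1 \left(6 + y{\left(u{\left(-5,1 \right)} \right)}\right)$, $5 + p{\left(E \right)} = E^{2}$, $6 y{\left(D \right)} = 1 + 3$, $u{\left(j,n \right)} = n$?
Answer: $- \frac{91}{3} \approx -30.333$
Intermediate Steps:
$y{\left(D \right)} = \frac{2}{3}$ ($y{\left(D \right)} = \frac{1 + 3}{6} = \frac{1}{6} \cdot 4 = \frac{2}{3}$)
$p{\left(E \right)} = -5 + E^{2}$
$a = \frac{20}{3}$ ($a = 1 \left(6 + \frac{2}{3}\right) = 1 \cdot \frac{20}{3} = \frac{20}{3} \approx 6.6667$)
$I = -3$ ($I = -4 + 1 = -3$)
$\left(a - 2 p{\left(-1 \right)}\right) + I 15 = \left(\frac{20}{3} - 2 \left(-5 + \left(-1\right)^{2}\right)\right) - 45 = \left(\frac{20}{3} - 2 \left(-5 + 1\right)\right) - 45 = \left(\frac{20}{3} - -8\right) - 45 = \left(\frac{20}{3} + 8\right) - 45 = \frac{44}{3} - 45 = - \frac{91}{3}$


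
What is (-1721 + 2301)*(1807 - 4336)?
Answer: -1466820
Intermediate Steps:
(-1721 + 2301)*(1807 - 4336) = 580*(-2529) = -1466820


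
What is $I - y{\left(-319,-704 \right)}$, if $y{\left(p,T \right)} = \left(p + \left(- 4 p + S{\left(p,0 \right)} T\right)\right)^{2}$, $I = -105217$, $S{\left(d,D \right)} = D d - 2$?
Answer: $-5698442$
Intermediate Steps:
$S{\left(d,D \right)} = -2 + D d$
$y{\left(p,T \right)} = \left(- 3 p - 2 T\right)^{2}$ ($y{\left(p,T \right)} = \left(p + \left(- 4 p + \left(-2 + 0 p\right) T\right)\right)^{2} = \left(p + \left(- 4 p + \left(-2 + 0\right) T\right)\right)^{2} = \left(p - \left(2 T + 4 p\right)\right)^{2} = \left(- 3 p - 2 T\right)^{2}$)
$I - y{\left(-319,-704 \right)} = -105217 - \left(2 \left(-704\right) + 3 \left(-319\right)\right)^{2} = -105217 - \left(-1408 - 957\right)^{2} = -105217 - \left(-2365\right)^{2} = -105217 - 5593225 = -5698442$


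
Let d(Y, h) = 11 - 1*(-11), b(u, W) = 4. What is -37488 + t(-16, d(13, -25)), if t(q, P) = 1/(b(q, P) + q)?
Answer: -449857/12 ≈ -37488.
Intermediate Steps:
d(Y, h) = 22 (d(Y, h) = 11 + 11 = 22)
t(q, P) = 1/(4 + q)
-37488 + t(-16, d(13, -25)) = -37488 + 1/(4 - 16) = -37488 + 1/(-12) = -37488 - 1/12 = -449857/12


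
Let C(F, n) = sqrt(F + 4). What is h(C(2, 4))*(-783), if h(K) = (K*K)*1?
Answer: -4698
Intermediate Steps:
C(F, n) = sqrt(4 + F)
h(K) = K**2 (h(K) = K**2*1 = K**2)
h(C(2, 4))*(-783) = (sqrt(4 + 2))**2*(-783) = (sqrt(6))**2*(-783) = 6*(-783) = -4698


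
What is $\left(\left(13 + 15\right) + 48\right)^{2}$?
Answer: $5776$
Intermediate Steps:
$\left(\left(13 + 15\right) + 48\right)^{2} = \left(28 + 48\right)^{2} = 76^{2} = 5776$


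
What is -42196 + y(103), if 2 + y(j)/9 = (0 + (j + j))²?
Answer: 339710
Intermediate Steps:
y(j) = -18 + 36*j² (y(j) = -18 + 9*(0 + (j + j))² = -18 + 9*(0 + 2*j)² = -18 + 9*(2*j)² = -18 + 9*(4*j²) = -18 + 36*j²)
-42196 + y(103) = -42196 + (-18 + 36*103²) = -42196 + (-18 + 36*10609) = -42196 + (-18 + 381924) = -42196 + 381906 = 339710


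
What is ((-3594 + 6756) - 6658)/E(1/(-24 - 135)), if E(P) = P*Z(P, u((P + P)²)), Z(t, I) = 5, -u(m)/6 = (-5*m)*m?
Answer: 555864/5 ≈ 1.1117e+5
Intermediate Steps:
u(m) = 30*m² (u(m) = -6*(-5*m)*m = -(-30)*m² = 30*m²)
E(P) = 5*P (E(P) = P*5 = 5*P)
((-3594 + 6756) - 6658)/E(1/(-24 - 135)) = ((-3594 + 6756) - 6658)/((5/(-24 - 135))) = (3162 - 6658)/((5/(-159))) = -3496/(5*(-1/159)) = -3496/(-5/159) = -3496*(-159/5) = 555864/5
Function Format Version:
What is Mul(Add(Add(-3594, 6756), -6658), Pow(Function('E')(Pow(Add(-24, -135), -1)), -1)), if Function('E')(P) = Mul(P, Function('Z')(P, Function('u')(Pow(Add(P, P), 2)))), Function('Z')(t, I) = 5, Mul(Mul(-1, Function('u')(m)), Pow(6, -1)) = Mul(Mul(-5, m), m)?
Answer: Rational(555864, 5) ≈ 1.1117e+5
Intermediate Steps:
Function('u')(m) = Mul(30, Pow(m, 2)) (Function('u')(m) = Mul(-6, Mul(Mul(-5, m), m)) = Mul(-6, Mul(-5, Pow(m, 2))) = Mul(30, Pow(m, 2)))
Function('E')(P) = Mul(5, P) (Function('E')(P) = Mul(P, 5) = Mul(5, P))
Mul(Add(Add(-3594, 6756), -6658), Pow(Function('E')(Pow(Add(-24, -135), -1)), -1)) = Mul(Add(Add(-3594, 6756), -6658), Pow(Mul(5, Pow(Add(-24, -135), -1)), -1)) = Mul(Add(3162, -6658), Pow(Mul(5, Pow(-159, -1)), -1)) = Mul(-3496, Pow(Mul(5, Rational(-1, 159)), -1)) = Mul(-3496, Pow(Rational(-5, 159), -1)) = Mul(-3496, Rational(-159, 5)) = Rational(555864, 5)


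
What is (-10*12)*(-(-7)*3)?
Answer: -2520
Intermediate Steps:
(-10*12)*(-(-7)*3) = -(-840)*(-3) = -120*21 = -2520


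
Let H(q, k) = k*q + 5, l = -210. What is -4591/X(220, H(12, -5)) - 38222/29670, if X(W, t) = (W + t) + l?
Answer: 4483166/44505 ≈ 100.73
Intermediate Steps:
H(q, k) = 5 + k*q
X(W, t) = -210 + W + t (X(W, t) = (W + t) - 210 = -210 + W + t)
-4591/X(220, H(12, -5)) - 38222/29670 = -4591/(-210 + 220 + (5 - 5*12)) - 38222/29670 = -4591/(-210 + 220 + (5 - 60)) - 38222*1/29670 = -4591/(-210 + 220 - 55) - 19111/14835 = -4591/(-45) - 19111/14835 = -4591*(-1/45) - 19111/14835 = 4591/45 - 19111/14835 = 4483166/44505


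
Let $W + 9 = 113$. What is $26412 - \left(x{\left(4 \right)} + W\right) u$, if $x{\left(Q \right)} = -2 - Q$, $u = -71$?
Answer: $33370$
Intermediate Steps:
$W = 104$ ($W = -9 + 113 = 104$)
$26412 - \left(x{\left(4 \right)} + W\right) u = 26412 - \left(\left(-2 - 4\right) + 104\right) \left(-71\right) = 26412 - \left(-6 + 104\right) \left(-71\right) = 26412 - 98 \left(-71\right) = 26412 - -6958 = 26412 + 6958 = 33370$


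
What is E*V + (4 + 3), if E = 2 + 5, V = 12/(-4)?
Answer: -14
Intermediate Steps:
V = -3 (V = 12*(-¼) = -3)
E = 7
E*V + (4 + 3) = 7*(-3) + (4 + 3) = -21 + 7 = -14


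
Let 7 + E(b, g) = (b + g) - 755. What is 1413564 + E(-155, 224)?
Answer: 1412871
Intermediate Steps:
E(b, g) = -762 + b + g (E(b, g) = -7 + ((b + g) - 755) = -7 + (-755 + b + g) = -762 + b + g)
1413564 + E(-155, 224) = 1413564 + (-762 - 155 + 224) = 1413564 - 693 = 1412871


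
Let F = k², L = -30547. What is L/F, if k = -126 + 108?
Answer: -30547/324 ≈ -94.281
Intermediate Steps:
k = -18
F = 324 (F = (-18)² = 324)
L/F = -30547/324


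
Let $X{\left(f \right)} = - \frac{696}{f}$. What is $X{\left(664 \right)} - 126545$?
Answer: $- \frac{10503322}{83} \approx -1.2655 \cdot 10^{5}$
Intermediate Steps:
$X{\left(664 \right)} - 126545 = - \frac{696}{664} - 126545 = \left(-696\right) \frac{1}{664} - 126545 = - \frac{87}{83} - 126545 = - \frac{10503322}{83}$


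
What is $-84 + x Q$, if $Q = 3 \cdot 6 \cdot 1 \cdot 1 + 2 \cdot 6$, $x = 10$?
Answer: $216$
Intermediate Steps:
$Q = 30$ ($Q = 18 \cdot 1 + 12 = 18 + 12 = 30$)
$-84 + x Q = -84 + 10 \cdot 30 = -84 + 300 = 216$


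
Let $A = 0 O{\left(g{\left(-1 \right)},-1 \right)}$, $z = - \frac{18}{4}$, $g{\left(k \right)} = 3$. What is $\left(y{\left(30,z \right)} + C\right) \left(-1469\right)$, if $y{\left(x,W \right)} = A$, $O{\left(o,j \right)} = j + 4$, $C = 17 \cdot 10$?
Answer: $-249730$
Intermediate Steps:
$C = 170$
$z = - \frac{9}{2}$ ($z = \left(-18\right) \frac{1}{4} = - \frac{9}{2} \approx -4.5$)
$O{\left(o,j \right)} = 4 + j$
$A = 0$ ($A = 0 \left(4 - 1\right) = 0 \cdot 3 = 0$)
$y{\left(x,W \right)} = 0$
$\left(y{\left(30,z \right)} + C\right) \left(-1469\right) = \left(0 + 170\right) \left(-1469\right) = 170 \left(-1469\right) = -249730$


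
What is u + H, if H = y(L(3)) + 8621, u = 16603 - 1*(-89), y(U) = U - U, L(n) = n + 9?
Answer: 25313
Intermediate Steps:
L(n) = 9 + n
y(U) = 0
u = 16692 (u = 16603 + 89 = 16692)
H = 8621 (H = 0 + 8621 = 8621)
u + H = 16692 + 8621 = 25313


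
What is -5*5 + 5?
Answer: -20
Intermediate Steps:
-5*5 + 5 = -25 + 5 = -20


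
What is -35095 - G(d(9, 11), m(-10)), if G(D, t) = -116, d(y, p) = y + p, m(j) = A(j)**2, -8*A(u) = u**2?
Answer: -34979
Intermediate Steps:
A(u) = -u**2/8
m(j) = j**4/64 (m(j) = (-j**2/8)**2 = j**4/64)
d(y, p) = p + y
-35095 - G(d(9, 11), m(-10)) = -35095 - 1*(-116) = -35095 + 116 = -34979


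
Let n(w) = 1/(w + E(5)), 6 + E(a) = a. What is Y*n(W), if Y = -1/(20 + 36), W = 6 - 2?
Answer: -1/168 ≈ -0.0059524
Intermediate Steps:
E(a) = -6 + a
W = 4
n(w) = 1/(-1 + w) (n(w) = 1/(w + (-6 + 5)) = 1/(w - 1) = 1/(-1 + w))
Y = -1/56 ≈ -0.017857
Y*n(W) = -1/(56*(-1 + 4)) = -1/56/3 = -1/56*⅓ = -1/168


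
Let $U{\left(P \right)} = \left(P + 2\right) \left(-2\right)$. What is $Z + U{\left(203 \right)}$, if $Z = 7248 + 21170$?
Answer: $28008$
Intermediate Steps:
$Z = 28418$
$U{\left(P \right)} = -4 - 2 P$ ($U{\left(P \right)} = \left(2 + P\right) \left(-2\right) = -4 - 2 P$)
$Z + U{\left(203 \right)} = 28418 - 410 = 28008$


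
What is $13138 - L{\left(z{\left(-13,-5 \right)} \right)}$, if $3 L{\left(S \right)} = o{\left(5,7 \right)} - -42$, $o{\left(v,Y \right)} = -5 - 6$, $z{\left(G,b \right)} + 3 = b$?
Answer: $\frac{39383}{3} \approx 13128.0$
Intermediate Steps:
$z{\left(G,b \right)} = -3 + b$
$o{\left(v,Y \right)} = -11$ ($o{\left(v,Y \right)} = -5 - 6 = -11$)
$L{\left(S \right)} = \frac{31}{3}$ ($L{\left(S \right)} = \frac{-11 - -42}{3} = \frac{-11 + 42}{3} = \frac{1}{3} \cdot 31 = \frac{31}{3}$)
$13138 - L{\left(z{\left(-13,-5 \right)} \right)} = 13138 - \frac{31}{3} = \frac{39383}{3}$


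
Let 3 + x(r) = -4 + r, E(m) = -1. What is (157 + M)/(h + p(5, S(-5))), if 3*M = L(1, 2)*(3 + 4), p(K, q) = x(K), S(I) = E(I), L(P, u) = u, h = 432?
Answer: 97/258 ≈ 0.37597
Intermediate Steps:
x(r) = -7 + r (x(r) = -3 + (-4 + r) = -7 + r)
S(I) = -1
p(K, q) = -7 + K
M = 14/3 (M = (2*(3 + 4))/3 = (2*7)/3 = (1/3)*14 = 14/3 ≈ 4.6667)
(157 + M)/(h + p(5, S(-5))) = (157 + 14/3)/(432 + (-7 + 5)) = 485/(3*(432 - 2)) = (485/3)/430 = (485/3)*(1/430) = 97/258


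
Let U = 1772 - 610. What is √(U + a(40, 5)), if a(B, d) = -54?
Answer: 2*√277 ≈ 33.287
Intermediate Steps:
U = 1162
√(U + a(40, 5)) = √(1162 - 54) = √1108 = 2*√277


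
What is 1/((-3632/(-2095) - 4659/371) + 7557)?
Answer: 777245/5865227332 ≈ 0.00013252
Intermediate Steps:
1/((-3632/(-2095) - 4659/371) + 7557) = 1/((-3632*(-1/2095) - 4659*1/371) + 7557) = 1/((3632/2095 - 4659/371) + 7557) = 1/(-8413133/777245 + 7557) = 1/(5865227332/777245) = 777245/5865227332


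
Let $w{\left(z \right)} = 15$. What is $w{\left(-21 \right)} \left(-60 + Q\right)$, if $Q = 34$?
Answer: $-390$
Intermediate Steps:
$w{\left(-21 \right)} \left(-60 + Q\right) = 15 \left(-60 + 34\right) = 15 \left(-26\right) = -390$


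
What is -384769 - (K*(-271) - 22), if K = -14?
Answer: -388541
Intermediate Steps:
-384769 - (K*(-271) - 22) = -384769 - (-14*(-271) - 22) = -384769 - (3794 - 22) = -384769 - 1*3772 = -384769 - 3772 = -388541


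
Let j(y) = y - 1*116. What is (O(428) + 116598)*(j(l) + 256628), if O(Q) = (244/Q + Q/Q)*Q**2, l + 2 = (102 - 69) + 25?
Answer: 103708377552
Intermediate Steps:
l = 56 (l = -2 + ((102 - 69) + 25) = -2 + (33 + 25) = -2 + 58 = 56)
j(y) = -116 + y (j(y) = y - 116 = -116 + y)
O(Q) = Q**2*(1 + 244/Q) (O(Q) = (244/Q + 1)*Q**2 = (1 + 244/Q)*Q**2 = Q**2*(1 + 244/Q))
(O(428) + 116598)*(j(l) + 256628) = (428*(244 + 428) + 116598)*((-116 + 56) + 256628) = (428*672 + 116598)*(-60 + 256628) = (287616 + 116598)*256568 = 404214*256568 = 103708377552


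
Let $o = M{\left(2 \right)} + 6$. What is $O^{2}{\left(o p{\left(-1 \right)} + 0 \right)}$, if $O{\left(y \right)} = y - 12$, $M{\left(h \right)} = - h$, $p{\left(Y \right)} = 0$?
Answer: $144$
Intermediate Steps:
$o = 4$ ($o = \left(-1\right) 2 + 6 = -2 + 6 = 4$)
$O{\left(y \right)} = -12 + y$ ($O{\left(y \right)} = y - 12 = -12 + y$)
$O^{2}{\left(o p{\left(-1 \right)} + 0 \right)} = \left(-12 + \left(4 \cdot 0 + 0\right)\right)^{2} = \left(-12 + \left(0 + 0\right)\right)^{2} = \left(-12 + 0\right)^{2} = \left(-12\right)^{2} = 144$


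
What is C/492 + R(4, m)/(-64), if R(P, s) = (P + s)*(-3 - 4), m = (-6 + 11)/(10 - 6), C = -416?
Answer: -8543/31488 ≈ -0.27131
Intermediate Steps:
m = 5/4 ≈ 1.2500
R(P, s) = -7*P - 7*s (R(P, s) = (P + s)*(-7) = -7*P - 7*s)
C/492 + R(4, m)/(-64) = -416/492 + (-7*4 - 7*5/4)/(-64) = -416*1/492 + (-28 - 35/4)*(-1/64) = -104/123 - 147/4*(-1/64) = -104/123 + 147/256 = -8543/31488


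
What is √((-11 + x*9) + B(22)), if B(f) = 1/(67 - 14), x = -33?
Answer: I*√865119/53 ≈ 17.549*I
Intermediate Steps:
B(f) = 1/53
√((-11 + x*9) + B(22)) = √((-11 - 33*9) + 1/53) = √((-11 - 297) + 1/53) = √(-308 + 1/53) = √(-16323/53) = I*√865119/53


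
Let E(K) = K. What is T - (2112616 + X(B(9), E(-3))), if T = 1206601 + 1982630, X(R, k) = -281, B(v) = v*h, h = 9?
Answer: 1076896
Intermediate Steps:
B(v) = 9*v (B(v) = v*9 = 9*v)
T = 3189231
T - (2112616 + X(B(9), E(-3))) = 3189231 - (2112616 - 281) = 3189231 - 1*2112335 = 3189231 - 2112335 = 1076896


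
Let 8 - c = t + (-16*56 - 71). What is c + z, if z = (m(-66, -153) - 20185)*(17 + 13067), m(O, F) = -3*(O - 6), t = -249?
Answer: -261273172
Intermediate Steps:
m(O, F) = 18 - 3*O (m(O, F) = -3*(-6 + O) = 18 - 3*O)
c = 1224 (c = 8 - (-249 + (-16*56 - 71)) = 8 - (-249 + (-896 - 71)) = 8 - (-249 - 967) = 8 - 1*(-1216) = 8 + 1216 = 1224)
z = -261274396 (z = ((18 - 3*(-66)) - 20185)*(17 + 13067) = ((18 + 198) - 20185)*13084 = (216 - 20185)*13084 = -19969*13084 = -261274396)
c + z = 1224 - 261274396 = -261273172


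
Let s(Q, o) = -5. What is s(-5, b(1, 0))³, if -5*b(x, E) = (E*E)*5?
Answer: -125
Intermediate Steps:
b(x, E) = -E² (b(x, E) = -E*E*5/5 = -E²*5/5 = -E²)
s(-5, b(1, 0))³ = (-5)³ = -125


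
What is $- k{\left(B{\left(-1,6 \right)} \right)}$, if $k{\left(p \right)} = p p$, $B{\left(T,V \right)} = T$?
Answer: $-1$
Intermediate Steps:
$k{\left(p \right)} = p^{2}$
$- k{\left(B{\left(-1,6 \right)} \right)} = - \left(-1\right)^{2} = \left(-1\right) 1 = -1$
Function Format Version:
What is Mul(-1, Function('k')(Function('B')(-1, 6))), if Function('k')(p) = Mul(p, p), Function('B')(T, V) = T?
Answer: -1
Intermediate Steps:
Function('k')(p) = Pow(p, 2)
Mul(-1, Function('k')(Function('B')(-1, 6))) = Mul(-1, Pow(-1, 2)) = Mul(-1, 1) = -1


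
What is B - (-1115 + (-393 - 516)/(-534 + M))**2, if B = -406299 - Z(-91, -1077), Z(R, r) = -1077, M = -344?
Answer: -1268982475969/770884 ≈ -1.6461e+6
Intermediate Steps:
B = -405222 (B = -406299 - 1*(-1077) = -406299 + 1077 = -405222)
B - (-1115 + (-393 - 516)/(-534 + M))**2 = -405222 - (-1115 + (-393 - 516)/(-534 - 344))**2 = -405222 - (-1115 - 909/(-878))**2 = -405222 - (-1115 - 909*(-1/878))**2 = -405222 - (-1115 + 909/878)**2 = -405222 - (-978061/878)**2 = -405222 - 1*956603319721/770884 = -405222 - 956603319721/770884 = -1268982475969/770884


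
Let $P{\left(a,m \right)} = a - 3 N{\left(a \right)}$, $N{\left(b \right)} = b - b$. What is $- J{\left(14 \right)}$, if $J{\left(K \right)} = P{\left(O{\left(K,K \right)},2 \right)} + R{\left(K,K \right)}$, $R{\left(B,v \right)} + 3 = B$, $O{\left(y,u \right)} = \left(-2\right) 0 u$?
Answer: $-11$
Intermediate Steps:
$O{\left(y,u \right)} = 0$ ($O{\left(y,u \right)} = 0 u = 0$)
$N{\left(b \right)} = 0$
$R{\left(B,v \right)} = -3 + B$
$P{\left(a,m \right)} = a$ ($P{\left(a,m \right)} = a - 0 = a + 0 = a$)
$J{\left(K \right)} = -3 + K$ ($J{\left(K \right)} = 0 + \left(-3 + K\right) = -3 + K$)
$- J{\left(14 \right)} = - (-3 + 14) = \left(-1\right) 11 = -11$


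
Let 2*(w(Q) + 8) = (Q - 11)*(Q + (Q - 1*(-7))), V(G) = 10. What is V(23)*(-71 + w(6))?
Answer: -1265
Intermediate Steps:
w(Q) = -8 + (-11 + Q)*(7 + 2*Q)/2 (w(Q) = -8 + ((Q - 11)*(Q + (Q - 1*(-7))))/2 = -8 + ((-11 + Q)*(Q + (Q + 7)))/2 = -8 + ((-11 + Q)*(Q + (7 + Q)))/2 = -8 + ((-11 + Q)*(7 + 2*Q))/2 = -8 + (-11 + Q)*(7 + 2*Q)/2)
V(23)*(-71 + w(6)) = 10*(-71 + (-93/2 + 6² - 15/2*6)) = 10*(-71 + (-93/2 + 36 - 45)) = 10*(-71 - 111/2) = 10*(-253/2) = -1265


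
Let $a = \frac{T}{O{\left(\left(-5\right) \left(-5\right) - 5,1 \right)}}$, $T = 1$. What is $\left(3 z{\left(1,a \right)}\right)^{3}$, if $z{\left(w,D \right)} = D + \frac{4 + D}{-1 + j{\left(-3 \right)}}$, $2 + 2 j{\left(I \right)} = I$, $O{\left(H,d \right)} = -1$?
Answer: $- \frac{59319}{343} \approx -172.94$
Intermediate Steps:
$j{\left(I \right)} = -1 + \frac{I}{2}$
$a = -1$ ($a = 1 \frac{1}{-1} = 1 \left(-1\right) = -1$)
$z{\left(w,D \right)} = - \frac{8}{7} + \frac{5 D}{7}$ ($z{\left(w,D \right)} = D + \frac{4 + D}{-1 + \left(-1 + \frac{1}{2} \left(-3\right)\right)} = D + \frac{4 + D}{-1 - \frac{5}{2}} = D + \frac{4 + D}{- \frac{7}{2}} = D + \left(4 + D\right) \left(- \frac{2}{7}\right) = D - \left(\frac{8}{7} + \frac{2 D}{7}\right) = - \frac{8}{7} + \frac{5 D}{7}$)
$\left(3 z{\left(1,a \right)}\right)^{3} = \left(3 \left(- \frac{8}{7} + \frac{5}{7} \left(-1\right)\right)\right)^{3} = \left(3 \left(- \frac{8}{7} - \frac{5}{7}\right)\right)^{3} = \left(3 \left(- \frac{13}{7}\right)\right)^{3} = \left(- \frac{39}{7}\right)^{3} = - \frac{59319}{343}$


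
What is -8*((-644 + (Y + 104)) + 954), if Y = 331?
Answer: -5960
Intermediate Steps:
-8*((-644 + (Y + 104)) + 954) = -8*((-644 + (331 + 104)) + 954) = -8*((-644 + 435) + 954) = -8*(-209 + 954) = -8*745 = -5960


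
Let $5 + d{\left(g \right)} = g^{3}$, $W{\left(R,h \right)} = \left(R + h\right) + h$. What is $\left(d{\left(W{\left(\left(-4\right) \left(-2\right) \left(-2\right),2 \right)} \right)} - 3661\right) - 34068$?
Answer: $-39462$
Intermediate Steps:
$W{\left(R,h \right)} = R + 2 h$
$d{\left(g \right)} = -5 + g^{3}$
$\left(d{\left(W{\left(\left(-4\right) \left(-2\right) \left(-2\right),2 \right)} \right)} - 3661\right) - 34068 = \left(\left(-5 + \left(\left(-4\right) \left(-2\right) \left(-2\right) + 2 \cdot 2\right)^{3}\right) - 3661\right) - 34068 = \left(\left(-5 + \left(8 \left(-2\right) + 4\right)^{3}\right) - 3661\right) - 34068 = \left(\left(-5 + \left(-16 + 4\right)^{3}\right) - 3661\right) - 34068 = \left(\left(-5 + \left(-12\right)^{3}\right) - 3661\right) - 34068 = \left(\left(-5 - 1728\right) - 3661\right) - 34068 = \left(-1733 - 3661\right) - 34068 = -5394 - 34068 = -39462$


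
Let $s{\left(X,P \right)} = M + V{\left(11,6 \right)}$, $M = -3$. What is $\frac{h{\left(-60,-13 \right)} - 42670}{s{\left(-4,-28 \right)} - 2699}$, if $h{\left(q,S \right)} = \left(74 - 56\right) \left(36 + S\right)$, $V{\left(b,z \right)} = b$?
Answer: $\frac{42256}{2691} \approx 15.703$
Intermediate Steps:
$s{\left(X,P \right)} = 8$ ($s{\left(X,P \right)} = -3 + 11 = 8$)
$h{\left(q,S \right)} = 648 + 18 S$ ($h{\left(q,S \right)} = 18 \left(36 + S\right) = 648 + 18 S$)
$\frac{h{\left(-60,-13 \right)} - 42670}{s{\left(-4,-28 \right)} - 2699} = \frac{\left(648 + 18 \left(-13\right)\right) - 42670}{8 - 2699} = \frac{\left(648 - 234\right) - 42670}{-2691} = \left(414 - 42670\right) \left(- \frac{1}{2691}\right) = \left(-42256\right) \left(- \frac{1}{2691}\right) = \frac{42256}{2691}$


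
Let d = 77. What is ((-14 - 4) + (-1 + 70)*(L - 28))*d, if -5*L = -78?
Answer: -336336/5 ≈ -67267.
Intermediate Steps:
L = 78/5 (L = -⅕*(-78) = 78/5 ≈ 15.600)
((-14 - 4) + (-1 + 70)*(L - 28))*d = ((-14 - 4) + (-1 + 70)*(78/5 - 28))*77 = (-18 + 69*(-62/5))*77 = (-18 - 4278/5)*77 = -4368/5*77 = -336336/5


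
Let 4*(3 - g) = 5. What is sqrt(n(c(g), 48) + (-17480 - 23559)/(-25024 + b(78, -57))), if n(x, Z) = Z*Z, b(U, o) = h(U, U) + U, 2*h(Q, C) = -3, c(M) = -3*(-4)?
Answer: sqrt(5739928683410)/49895 ≈ 48.017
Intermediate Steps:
g = 7/4 (g = 3 - 1/4*5 = 3 - 5/4 = 7/4 ≈ 1.7500)
c(M) = 12
h(Q, C) = -3/2 (h(Q, C) = (1/2)*(-3) = -3/2)
b(U, o) = -3/2 + U
n(x, Z) = Z**2
sqrt(n(c(g), 48) + (-17480 - 23559)/(-25024 + b(78, -57))) = sqrt(48**2 + (-17480 - 23559)/(-25024 + (-3/2 + 78))) = sqrt(2304 - 41039/(-25024 + 153/2)) = sqrt(2304 - 41039/(-49895/2)) = sqrt(2304 - 41039*(-2/49895)) = sqrt(2304 + 82078/49895) = sqrt(115040158/49895) = sqrt(5739928683410)/49895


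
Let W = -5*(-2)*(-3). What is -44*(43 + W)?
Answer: -572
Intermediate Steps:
W = -30 (W = 10*(-3) = -30)
-44*(43 + W) = -44*(43 - 30) = -44*13 = -572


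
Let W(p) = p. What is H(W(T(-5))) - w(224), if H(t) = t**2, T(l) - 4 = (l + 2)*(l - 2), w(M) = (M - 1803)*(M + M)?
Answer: 708017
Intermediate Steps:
w(M) = 2*M*(-1803 + M) (w(M) = (-1803 + M)*(2*M) = 2*M*(-1803 + M))
T(l) = 4 + (-2 + l)*(2 + l) (T(l) = 4 + (l + 2)*(l - 2) = 4 + (2 + l)*(-2 + l) = 4 + (-2 + l)*(2 + l))
H(W(T(-5))) - w(224) = ((-5)**2)**2 - 2*224*(-1803 + 224) = 25**2 - 2*224*(-1579) = 625 - 1*(-707392) = 625 + 707392 = 708017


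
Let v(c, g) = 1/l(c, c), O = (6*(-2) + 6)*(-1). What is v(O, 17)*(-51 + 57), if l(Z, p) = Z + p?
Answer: 1/2 ≈ 0.50000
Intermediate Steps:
O = 6 (O = (-12 + 6)*(-1) = -6*(-1) = 6)
v(c, g) = 1/(2*c) (v(c, g) = 1/(c + c) = 1/(2*c))
v(O, 17)*(-51 + 57) = ((1/2)/6)*(-51 + 57) = ((1/2)*(1/6))*6 = (1/12)*6 = 1/2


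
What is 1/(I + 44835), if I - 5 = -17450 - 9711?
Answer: 1/17679 ≈ 5.6564e-5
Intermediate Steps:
I = -27156 (I = 5 + (-17450 - 9711) = 5 - 27161 = -27156)
1/(I + 44835) = 1/(-27156 + 44835) = 1/17679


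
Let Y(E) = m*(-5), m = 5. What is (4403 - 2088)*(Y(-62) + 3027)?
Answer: 6949630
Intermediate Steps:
Y(E) = -25 (Y(E) = 5*(-5) = -25)
(4403 - 2088)*(Y(-62) + 3027) = (4403 - 2088)*(-25 + 3027) = 2315*3002 = 6949630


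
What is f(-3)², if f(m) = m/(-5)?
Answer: 9/25 ≈ 0.36000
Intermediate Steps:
f(m) = -m/5 (f(m) = m*(-⅕) = -m/5)
f(-3)² = (-⅕*(-3))² = (⅗)² = 9/25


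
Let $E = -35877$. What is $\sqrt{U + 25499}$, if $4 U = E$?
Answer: $\frac{\sqrt{66119}}{2} \approx 128.57$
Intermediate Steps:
$U = - \frac{35877}{4}$ ($U = \frac{1}{4} \left(-35877\right) = - \frac{35877}{4} \approx -8969.3$)
$\sqrt{U + 25499} = \sqrt{- \frac{35877}{4} + 25499} = \sqrt{\frac{66119}{4}} = \frac{\sqrt{66119}}{2}$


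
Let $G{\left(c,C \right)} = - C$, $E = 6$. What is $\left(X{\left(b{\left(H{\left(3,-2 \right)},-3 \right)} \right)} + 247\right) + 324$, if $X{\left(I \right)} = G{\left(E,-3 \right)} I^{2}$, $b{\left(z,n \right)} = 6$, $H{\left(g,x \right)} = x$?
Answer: $679$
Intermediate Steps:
$X{\left(I \right)} = 3 I^{2}$ ($X{\left(I \right)} = \left(-1\right) \left(-3\right) I^{2} = 3 I^{2}$)
$\left(X{\left(b{\left(H{\left(3,-2 \right)},-3 \right)} \right)} + 247\right) + 324 = \left(3 \cdot 6^{2} + 247\right) + 324 = \left(3 \cdot 36 + 247\right) + 324 = \left(108 + 247\right) + 324 = 355 + 324 = 679$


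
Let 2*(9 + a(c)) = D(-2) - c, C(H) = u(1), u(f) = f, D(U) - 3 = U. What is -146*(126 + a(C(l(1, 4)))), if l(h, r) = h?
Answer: -17082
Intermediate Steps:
D(U) = 3 + U
C(H) = 1
a(c) = -17/2 - c/2 (a(c) = -9 + ((3 - 2) - c)/2 = -9 + (1 - c)/2 = -9 + (1/2 - c/2) = -17/2 - c/2)
-146*(126 + a(C(l(1, 4)))) = -146*(126 + (-17/2 - 1/2*1)) = -146*(126 + (-17/2 - 1/2)) = -146*(126 - 9) = -146*117 = -17082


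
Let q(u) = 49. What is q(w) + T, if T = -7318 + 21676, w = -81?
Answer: 14407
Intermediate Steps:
T = 14358
q(w) + T = 49 + 14358 = 14407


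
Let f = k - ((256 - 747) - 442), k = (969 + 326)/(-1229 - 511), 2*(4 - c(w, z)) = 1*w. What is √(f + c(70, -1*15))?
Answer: √27286419/174 ≈ 30.021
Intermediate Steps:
c(w, z) = 4 - w/2
k = -259/348 (k = 1295/(-1740) = 1295*(-1/1740) = -259/348 ≈ -0.74425)
f = 324425/348 (f = -259/348 - ((256 - 747) - 442) = -259/348 - (-491 - 442) = -259/348 - 1*(-933) = -259/348 + 933 = 324425/348 ≈ 932.26)
√(f + c(70, -1*15)) = √(324425/348 + (4 - ½*70)) = √(324425/348 + (4 - 35)) = √(324425/348 - 31) = √(313637/348) = √27286419/174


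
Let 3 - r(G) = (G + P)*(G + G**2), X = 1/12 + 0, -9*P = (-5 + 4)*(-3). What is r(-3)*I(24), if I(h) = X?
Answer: 23/12 ≈ 1.9167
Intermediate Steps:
P = -1/3 (P = -(-5 + 4)*(-3)/9 = -(-1)*(-3)/9 = -1/9*3 = -1/3 ≈ -0.33333)
X = 1/12 (X = 1/12 + 0 = 1/12 ≈ 0.083333)
I(h) = 1/12
r(G) = 3 - (-1/3 + G)*(G + G**2) (r(G) = 3 - (G - 1/3)*(G + G**2) = 3 - (-1/3 + G)*(G + G**2))
r(-3)*I(24) = (3 - 1*(-3)**3 - 2/3*(-3)**2 + (1/3)*(-3))*(1/12) = (3 - 1*(-27) - 2/3*9 - 1)*(1/12) = (3 + 27 - 6 - 1)*(1/12) = 23*(1/12) = 23/12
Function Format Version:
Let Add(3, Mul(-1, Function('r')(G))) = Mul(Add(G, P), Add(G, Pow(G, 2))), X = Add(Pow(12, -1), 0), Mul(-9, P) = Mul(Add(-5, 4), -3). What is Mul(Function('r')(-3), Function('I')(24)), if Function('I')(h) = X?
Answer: Rational(23, 12) ≈ 1.9167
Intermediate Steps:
P = Rational(-1, 3) (P = Mul(Rational(-1, 9), Mul(Add(-5, 4), -3)) = Mul(Rational(-1, 9), Mul(-1, -3)) = Mul(Rational(-1, 9), 3) = Rational(-1, 3) ≈ -0.33333)
X = Rational(1, 12) (X = Add(Rational(1, 12), 0) = Rational(1, 12) ≈ 0.083333)
Function('I')(h) = Rational(1, 12)
Function('r')(G) = Add(3, Mul(-1, Add(Rational(-1, 3), G), Add(G, Pow(G, 2)))) (Function('r')(G) = Add(3, Mul(-1, Mul(Add(G, Rational(-1, 3)), Add(G, Pow(G, 2))))) = Add(3, Mul(-1, Mul(Add(Rational(-1, 3), G), Add(G, Pow(G, 2))))) = Add(3, Mul(-1, Add(Rational(-1, 3), G), Add(G, Pow(G, 2)))))
Mul(Function('r')(-3), Function('I')(24)) = Mul(Add(3, Mul(-1, Pow(-3, 3)), Mul(Rational(-2, 3), Pow(-3, 2)), Mul(Rational(1, 3), -3)), Rational(1, 12)) = Mul(Add(3, Mul(-1, -27), Mul(Rational(-2, 3), 9), -1), Rational(1, 12)) = Mul(Add(3, 27, -6, -1), Rational(1, 12)) = Mul(23, Rational(1, 12)) = Rational(23, 12)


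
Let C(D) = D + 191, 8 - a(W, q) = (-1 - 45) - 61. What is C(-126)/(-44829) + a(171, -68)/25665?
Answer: 232474/76702419 ≈ 0.0030309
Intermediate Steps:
a(W, q) = 115 (a(W, q) = 8 - ((-1 - 45) - 61) = 8 - (-46 - 61) = 8 - 1*(-107) = 8 + 107 = 115)
C(D) = 191 + D
C(-126)/(-44829) + a(171, -68)/25665 = (191 - 126)/(-44829) + 115/25665 = 65*(-1/44829) + 115*(1/25665) = -65/44829 + 23/5133 = 232474/76702419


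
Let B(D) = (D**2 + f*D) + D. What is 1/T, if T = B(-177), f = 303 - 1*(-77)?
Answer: -1/36108 ≈ -2.7695e-5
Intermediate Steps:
f = 380 (f = 303 + 77 = 380)
B(D) = D**2 + 381*D (B(D) = (D**2 + 380*D) + D = D**2 + 381*D)
T = -36108 (T = -177*(381 - 177) = -177*204 = -36108)
1/T = 1/(-36108) = -1/36108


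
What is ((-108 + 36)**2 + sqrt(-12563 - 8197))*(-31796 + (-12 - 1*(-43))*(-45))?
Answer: -172062144 - 66382*I*sqrt(5190) ≈ -1.7206e+8 - 4.7823e+6*I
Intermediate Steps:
((-108 + 36)**2 + sqrt(-12563 - 8197))*(-31796 + (-12 - 1*(-43))*(-45)) = ((-72)**2 + sqrt(-20760))*(-31796 + (-12 + 43)*(-45)) = (5184 + 2*I*sqrt(5190))*(-31796 + 31*(-45)) = (5184 + 2*I*sqrt(5190))*(-31796 - 1395) = (5184 + 2*I*sqrt(5190))*(-33191) = -172062144 - 66382*I*sqrt(5190)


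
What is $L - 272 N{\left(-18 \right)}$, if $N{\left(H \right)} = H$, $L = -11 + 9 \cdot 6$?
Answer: $4939$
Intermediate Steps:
$L = 43$ ($L = -11 + 54 = 43$)
$L - 272 N{\left(-18 \right)} = 43 - -4896 = 43 + 4896 = 4939$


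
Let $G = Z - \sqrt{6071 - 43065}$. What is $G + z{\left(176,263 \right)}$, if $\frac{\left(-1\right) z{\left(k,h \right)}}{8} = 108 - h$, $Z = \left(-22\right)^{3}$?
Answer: $-9408 - i \sqrt{36994} \approx -9408.0 - 192.34 i$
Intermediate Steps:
$Z = -10648$
$z{\left(k,h \right)} = -864 + 8 h$ ($z{\left(k,h \right)} = - 8 \left(108 - h\right) = -864 + 8 h$)
$G = -10648 - i \sqrt{36994}$ ($G = -10648 - \sqrt{6071 - 43065} = -10648 - \sqrt{-36994} = -10648 - i \sqrt{36994} \approx -10648.0 - 192.34 i$)
$G + z{\left(176,263 \right)} = \left(-10648 - i \sqrt{36994}\right) + \left(-864 + 8 \cdot 263\right) = \left(-10648 - i \sqrt{36994}\right) + \left(-864 + 2104\right) = \left(-10648 - i \sqrt{36994}\right) + 1240 = -9408 - i \sqrt{36994}$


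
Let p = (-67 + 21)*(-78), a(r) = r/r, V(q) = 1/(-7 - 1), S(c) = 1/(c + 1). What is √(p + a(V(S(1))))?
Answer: √3589 ≈ 59.908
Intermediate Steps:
S(c) = 1/(1 + c)
V(q) = -⅛ (V(q) = 1/(-8) = -⅛)
a(r) = 1
p = 3588 (p = -46*(-78) = 3588)
√(p + a(V(S(1)))) = √(3588 + 1) = √3589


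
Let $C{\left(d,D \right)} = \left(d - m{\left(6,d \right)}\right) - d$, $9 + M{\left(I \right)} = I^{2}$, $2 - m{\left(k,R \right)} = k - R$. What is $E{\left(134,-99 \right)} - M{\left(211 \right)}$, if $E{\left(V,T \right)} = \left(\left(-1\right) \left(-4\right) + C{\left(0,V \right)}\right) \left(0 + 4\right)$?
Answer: $-44480$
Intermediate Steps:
$m{\left(k,R \right)} = 2 + R - k$ ($m{\left(k,R \right)} = 2 - \left(k - R\right) = 2 + \left(R - k\right) = 2 + R - k$)
$M{\left(I \right)} = -9 + I^{2}$
$C{\left(d,D \right)} = 4 - d$ ($C{\left(d,D \right)} = \left(d - \left(2 + d - 6\right)\right) - d = \left(d - \left(-4 + d\right)\right) - d = 4 - d$)
$E{\left(V,T \right)} = 32$ ($E{\left(V,T \right)} = \left(\left(-1\right) \left(-4\right) + \left(4 - 0\right)\right) \left(0 + 4\right) = \left(4 + \left(4 + 0\right)\right) 4 = \left(4 + 4\right) 4 = 8 \cdot 4 = 32$)
$E{\left(134,-99 \right)} - M{\left(211 \right)} = 32 - \left(-9 + 211^{2}\right) = 32 - \left(-9 + 44521\right) = 32 - 44512 = -44480$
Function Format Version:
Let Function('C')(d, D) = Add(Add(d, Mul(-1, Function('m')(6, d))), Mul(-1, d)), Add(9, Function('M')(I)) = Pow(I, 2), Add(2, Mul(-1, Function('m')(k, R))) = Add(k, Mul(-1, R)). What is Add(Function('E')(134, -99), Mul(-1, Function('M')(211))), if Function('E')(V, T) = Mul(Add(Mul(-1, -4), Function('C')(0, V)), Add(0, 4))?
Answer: -44480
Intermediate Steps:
Function('m')(k, R) = Add(2, R, Mul(-1, k)) (Function('m')(k, R) = Add(2, Mul(-1, Add(k, Mul(-1, R)))) = Add(2, Add(R, Mul(-1, k))) = Add(2, R, Mul(-1, k)))
Function('M')(I) = Add(-9, Pow(I, 2))
Function('C')(d, D) = Add(4, Mul(-1, d)) (Function('C')(d, D) = Add(Add(d, Mul(-1, Add(2, d, Mul(-1, 6)))), Mul(-1, d)) = Add(Add(d, Mul(-1, Add(2, d, -6))), Mul(-1, d)) = Add(Add(d, Mul(-1, Add(-4, d))), Mul(-1, d)) = Add(Add(d, Add(4, Mul(-1, d))), Mul(-1, d)) = Add(4, Mul(-1, d)))
Function('E')(V, T) = 32 (Function('E')(V, T) = Mul(Add(Mul(-1, -4), Add(4, Mul(-1, 0))), Add(0, 4)) = Mul(Add(4, Add(4, 0)), 4) = Mul(Add(4, 4), 4) = Mul(8, 4) = 32)
Add(Function('E')(134, -99), Mul(-1, Function('M')(211))) = Add(32, Mul(-1, Add(-9, Pow(211, 2)))) = Add(32, Mul(-1, Add(-9, 44521))) = Add(32, Mul(-1, 44512)) = Add(32, -44512) = -44480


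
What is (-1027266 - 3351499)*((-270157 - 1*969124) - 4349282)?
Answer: 24471004064695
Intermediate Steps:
(-1027266 - 3351499)*((-270157 - 1*969124) - 4349282) = -4378765*((-270157 - 969124) - 4349282) = -4378765*(-1239281 - 4349282) = -4378765*(-5588563) = 24471004064695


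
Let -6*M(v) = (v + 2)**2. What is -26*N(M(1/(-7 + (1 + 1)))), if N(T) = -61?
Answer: 1586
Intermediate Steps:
M(v) = -(2 + v)**2/6 (M(v) = -(v + 2)**2/6 = -(2 + v)**2/6)
-26*N(M(1/(-7 + (1 + 1)))) = -26*(-61) = 1586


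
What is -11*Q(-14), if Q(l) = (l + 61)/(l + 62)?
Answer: -517/48 ≈ -10.771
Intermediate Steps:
Q(l) = (61 + l)/(62 + l)
-11*Q(-14) = -11*(61 - 14)/(62 - 14) = -11*47/48 = -517/48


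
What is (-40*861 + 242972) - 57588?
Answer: 150944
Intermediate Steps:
(-40*861 + 242972) - 57588 = (-34440 + 242972) - 57588 = 208532 - 57588 = 150944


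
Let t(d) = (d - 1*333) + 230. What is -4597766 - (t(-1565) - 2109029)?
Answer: -2487069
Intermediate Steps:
t(d) = -103 + d (t(d) = (d - 333) + 230 = (-333 + d) + 230 = -103 + d)
-4597766 - (t(-1565) - 2109029) = -4597766 - ((-103 - 1565) - 2109029) = -4597766 - (-1668 - 2109029) = -4597766 - 1*(-2110697) = -4597766 + 2110697 = -2487069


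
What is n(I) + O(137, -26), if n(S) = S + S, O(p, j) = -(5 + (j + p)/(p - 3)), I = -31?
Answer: -9089/134 ≈ -67.828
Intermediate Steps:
O(p, j) = -5 - (j + p)/(-3 + p) (O(p, j) = -(5 + (j + p)/(-3 + p)) = -5 - (j + p)/(-3 + p))
n(S) = 2*S
n(I) + O(137, -26) = 2*(-31) + (15 - 1*(-26) - 6*137)/(-3 + 137) = -62 + (15 + 26 - 822)/134 = -62 + (1/134)*(-781) = -62 - 781/134 = -9089/134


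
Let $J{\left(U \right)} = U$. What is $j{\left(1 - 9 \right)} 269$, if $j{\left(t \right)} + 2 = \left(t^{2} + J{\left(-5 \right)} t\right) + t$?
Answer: $25286$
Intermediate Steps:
$j{\left(t \right)} = -2 + t^{2} - 4 t$ ($j{\left(t \right)} = -2 + \left(\left(t^{2} - 5 t\right) + t\right) = -2 + \left(t^{2} - 4 t\right) = -2 + t^{2} - 4 t$)
$j{\left(1 - 9 \right)} 269 = \left(-2 + \left(1 - 9\right)^{2} - 4 \left(1 - 9\right)\right) 269 = \left(-2 + \left(-8\right)^{2} - -32\right) 269 = \left(-2 + 64 + 32\right) 269 = 94 \cdot 269 = 25286$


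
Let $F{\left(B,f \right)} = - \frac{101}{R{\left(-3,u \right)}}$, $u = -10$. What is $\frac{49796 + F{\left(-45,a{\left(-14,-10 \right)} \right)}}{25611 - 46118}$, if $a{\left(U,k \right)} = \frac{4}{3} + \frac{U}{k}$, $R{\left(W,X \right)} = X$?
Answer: $- \frac{498061}{205070} \approx -2.4287$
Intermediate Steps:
$a{\left(U,k \right)} = \frac{4}{3} + \frac{U}{k}$ ($a{\left(U,k \right)} = 4 \cdot \frac{1}{3} + \frac{U}{k} = \frac{4}{3} + \frac{U}{k}$)
$F{\left(B,f \right)} = \frac{101}{10}$ ($F{\left(B,f \right)} = - \frac{101}{-10} = \left(-101\right) \left(- \frac{1}{10}\right) = \frac{101}{10}$)
$\frac{49796 + F{\left(-45,a{\left(-14,-10 \right)} \right)}}{25611 - 46118} = \frac{49796 + \frac{101}{10}}{25611 - 46118} = \frac{498061}{10 \left(-20507\right)} = \frac{498061}{10} \left(- \frac{1}{20507}\right) = - \frac{498061}{205070}$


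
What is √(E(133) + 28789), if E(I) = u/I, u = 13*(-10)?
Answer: 3*√56581259/133 ≈ 169.67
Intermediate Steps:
u = -130
E(I) = -130/I
√(E(133) + 28789) = √(-130/133 + 28789) = √(3828807/133) = 3*√56581259/133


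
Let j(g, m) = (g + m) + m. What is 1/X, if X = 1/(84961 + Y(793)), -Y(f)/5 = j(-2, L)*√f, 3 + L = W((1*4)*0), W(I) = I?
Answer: 84961 + 40*√793 ≈ 86087.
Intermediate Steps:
L = -3 (L = -3 + (1*4)*0 = -3 + 4*0 = -3 + 0 = -3)
j(g, m) = g + 2*m
Y(f) = 40*√f (Y(f) = -5*(-2 + 2*(-3))*√f = -5*(-2 - 6)*√f = -(-40)*√f = 40*√f)
X = 1/(84961 + 40*√793) ≈ 1.1616e-5
1/X = 1/(84961/7217102721 - 40*√793/7217102721)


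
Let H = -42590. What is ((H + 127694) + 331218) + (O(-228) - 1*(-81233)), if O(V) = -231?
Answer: 497324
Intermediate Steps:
((H + 127694) + 331218) + (O(-228) - 1*(-81233)) = ((-42590 + 127694) + 331218) + (-231 - 1*(-81233)) = (85104 + 331218) + (-231 + 81233) = 416322 + 81002 = 497324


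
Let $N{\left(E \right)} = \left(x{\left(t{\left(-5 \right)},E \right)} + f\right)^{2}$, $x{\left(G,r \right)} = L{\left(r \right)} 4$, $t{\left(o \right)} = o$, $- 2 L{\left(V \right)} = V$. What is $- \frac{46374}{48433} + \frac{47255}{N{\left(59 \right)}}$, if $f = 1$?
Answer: $\frac{127222133}{50999949} \approx 2.4946$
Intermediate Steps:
$L{\left(V \right)} = - \frac{V}{2}$
$x{\left(G,r \right)} = - 2 r$ ($x{\left(G,r \right)} = - \frac{r}{2} \cdot 4 = - 2 r$)
$N{\left(E \right)} = \left(1 - 2 E\right)^{2}$ ($N{\left(E \right)} = \left(- 2 E + 1\right)^{2} = \left(1 - 2 E\right)^{2}$)
$- \frac{46374}{48433} + \frac{47255}{N{\left(59 \right)}} = - \frac{46374}{48433} + \frac{47255}{\left(1 - 118\right)^{2}} = \left(-46374\right) \frac{1}{48433} + \frac{47255}{\left(1 - 118\right)^{2}} = - \frac{46374}{48433} + \frac{47255}{\left(-117\right)^{2}} = - \frac{46374}{48433} + \frac{47255}{13689} = - \frac{46374}{48433} + 47255 \cdot \frac{1}{13689} = - \frac{46374}{48433} + \frac{3635}{1053} = \frac{127222133}{50999949}$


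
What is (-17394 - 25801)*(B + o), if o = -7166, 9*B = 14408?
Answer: 2163464770/9 ≈ 2.4039e+8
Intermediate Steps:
B = 14408/9 (B = (⅑)*14408 = 14408/9 ≈ 1600.9)
(-17394 - 25801)*(B + o) = (-17394 - 25801)*(14408/9 - 7166) = -43195*(-50086/9) = 2163464770/9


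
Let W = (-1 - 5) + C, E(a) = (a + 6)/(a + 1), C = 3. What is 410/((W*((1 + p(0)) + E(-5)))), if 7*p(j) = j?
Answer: -1640/9 ≈ -182.22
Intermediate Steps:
p(j) = j/7
E(a) = (6 + a)/(1 + a)
W = -3 (W = (-1 - 5) + 3 = -6 + 3 = -3)
410/((W*((1 + p(0)) + E(-5)))) = 410/((-3*((1 + (⅐)*0) + (6 - 5)/(1 - 5)))) = 410/((-3*((1 + 0) + 1/(-4)))) = 410/((-3*(1 - ¼*1))) = 410/((-3*(1 - ¼))) = 410/((-3*¾)) = 410/(-9/4) = 410*(-4/9) = -1640/9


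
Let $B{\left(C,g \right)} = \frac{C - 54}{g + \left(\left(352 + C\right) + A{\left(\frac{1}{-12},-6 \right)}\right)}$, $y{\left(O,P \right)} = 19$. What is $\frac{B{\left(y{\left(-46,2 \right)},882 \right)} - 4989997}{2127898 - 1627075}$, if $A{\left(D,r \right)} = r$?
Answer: $- \frac{6222526294}{624526281} \approx -9.9636$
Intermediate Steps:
$B{\left(C,g \right)} = \frac{-54 + C}{346 + C + g}$ ($B{\left(C,g \right)} = \frac{C - 54}{g + \left(\left(352 + C\right) - 6\right)} = \frac{-54 + C}{g + \left(346 + C\right)} = \frac{-54 + C}{346 + C + g}$)
$\frac{B{\left(y{\left(-46,2 \right)},882 \right)} - 4989997}{2127898 - 1627075} = \frac{\frac{-54 + 19}{346 + 19 + 882} - 4989997}{2127898 - 1627075} = \frac{\frac{1}{1247} \left(-35\right) - 4989997}{500823} = \left(\frac{1}{1247} \left(-35\right) - 4989997\right) \frac{1}{500823} = \left(- \frac{35}{1247} - 4989997\right) \frac{1}{500823} = \left(- \frac{6222526294}{1247}\right) \frac{1}{500823} = - \frac{6222526294}{624526281}$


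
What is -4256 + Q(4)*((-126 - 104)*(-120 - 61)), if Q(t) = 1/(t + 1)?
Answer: 4070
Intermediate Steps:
Q(t) = 1/(1 + t)
-4256 + Q(4)*((-126 - 104)*(-120 - 61)) = -4256 + ((-126 - 104)*(-120 - 61))/(1 + 4) = -4256 + (-230*(-181))/5 = -4256 + (⅕)*41630 = -4256 + 8326 = 4070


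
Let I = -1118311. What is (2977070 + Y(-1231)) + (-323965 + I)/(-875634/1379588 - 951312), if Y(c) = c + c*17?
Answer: 176276641128274744/59655431595 ≈ 2.9549e+6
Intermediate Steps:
Y(c) = 18*c (Y(c) = c + 17*c = 18*c)
(2977070 + Y(-1231)) + (-323965 + I)/(-875634/1379588 - 951312) = (2977070 + 18*(-1231)) + (-323965 - 1118311)/(-875634/1379588 - 951312) = (2977070 - 22158) - 1442276/(-875634*1/1379588 - 951312) = 2954912 - 1442276/(-437817/689794 - 951312) = 2954912 - 1442276/(-656209747545/689794) = 2954912 - 1442276*(-689794/656209747545) = 2954912 + 90443030104/59655431595 = 176276641128274744/59655431595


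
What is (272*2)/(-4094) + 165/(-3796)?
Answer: -1370267/7770412 ≈ -0.17634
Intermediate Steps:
(272*2)/(-4094) + 165/(-3796) = 544*(-1/4094) + 165*(-1/3796) = -272/2047 - 165/3796 = -1370267/7770412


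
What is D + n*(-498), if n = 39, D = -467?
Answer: -19889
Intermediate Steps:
D + n*(-498) = -467 + 39*(-498) = -467 - 19422 = -19889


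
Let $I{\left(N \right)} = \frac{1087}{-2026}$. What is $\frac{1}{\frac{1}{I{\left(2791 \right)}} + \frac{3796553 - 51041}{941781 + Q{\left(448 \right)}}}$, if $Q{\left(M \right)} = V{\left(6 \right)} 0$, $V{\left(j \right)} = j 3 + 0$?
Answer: $\frac{341238649}{721107746} \approx 0.47321$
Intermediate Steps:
$I{\left(N \right)} = - \frac{1087}{2026}$ ($I{\left(N \right)} = 1087 \left(- \frac{1}{2026}\right) = - \frac{1087}{2026}$)
$V{\left(j \right)} = 3 j$ ($V{\left(j \right)} = 3 j + 0 = 3 j$)
$Q{\left(M \right)} = 0$ ($Q{\left(M \right)} = 3 \cdot 6 \cdot 0 = 18 \cdot 0 = 0$)
$\frac{1}{\frac{1}{I{\left(2791 \right)}} + \frac{3796553 - 51041}{941781 + Q{\left(448 \right)}}} = \frac{1}{\frac{1}{- \frac{1087}{2026}} + \frac{3796553 - 51041}{941781 + 0}} = \frac{1}{- \frac{2026}{1087} + \frac{3745512}{941781}} = \frac{1}{- \frac{2026}{1087} + 3745512 \cdot \frac{1}{941781}} = \frac{1}{- \frac{2026}{1087} + \frac{1248504}{313927}} = \frac{1}{\frac{721107746}{341238649}} = \frac{341238649}{721107746}$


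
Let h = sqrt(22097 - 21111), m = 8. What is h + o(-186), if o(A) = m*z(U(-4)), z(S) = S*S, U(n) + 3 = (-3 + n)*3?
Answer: 4608 + sqrt(986) ≈ 4639.4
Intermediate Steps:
U(n) = -12 + 3*n (U(n) = -3 + (-3 + n)*3 = -3 + (-9 + 3*n) = -12 + 3*n)
z(S) = S**2
h = sqrt(986) ≈ 31.401
o(A) = 4608 (o(A) = 8*(-12 + 3*(-4))**2 = 8*(-12 - 12)**2 = 8*(-24)**2 = 8*576 = 4608)
h + o(-186) = sqrt(986) + 4608 = 4608 + sqrt(986)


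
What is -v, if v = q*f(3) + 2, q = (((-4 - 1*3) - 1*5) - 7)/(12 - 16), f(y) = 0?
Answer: -2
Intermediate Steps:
q = 19/4 (q = (((-4 - 3) - 5) - 7)/(-4) = ((-7 - 5) - 7)*(-¼) = (-12 - 7)*(-¼) = -19*(-¼) = 19/4 ≈ 4.7500)
v = 2 (v = (19/4)*0 + 2 = 0 + 2 = 2)
-v = -1*2 = -2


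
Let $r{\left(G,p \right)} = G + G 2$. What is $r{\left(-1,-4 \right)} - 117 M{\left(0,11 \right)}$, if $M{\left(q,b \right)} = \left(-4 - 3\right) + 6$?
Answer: $114$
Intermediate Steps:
$M{\left(q,b \right)} = -1$ ($M{\left(q,b \right)} = -7 + 6 = -1$)
$r{\left(G,p \right)} = 3 G$ ($r{\left(G,p \right)} = G + 2 G = 3 G$)
$r{\left(-1,-4 \right)} - 117 M{\left(0,11 \right)} = 3 \left(-1\right) - -117 = -3 + 117 = 114$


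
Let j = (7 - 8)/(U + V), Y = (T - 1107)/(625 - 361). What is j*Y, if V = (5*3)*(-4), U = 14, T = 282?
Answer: -25/368 ≈ -0.067935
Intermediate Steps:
V = -60 (V = 15*(-4) = -60)
Y = -25/8 (Y = (282 - 1107)/(625 - 361) = -825/264 = -825*1/264 = -25/8 ≈ -3.1250)
j = 1/46 (j = (7 - 8)/(14 - 60) = -1/(-46) = -1*(-1/46) = 1/46 ≈ 0.021739)
j*Y = (1/46)*(-25/8) = -25/368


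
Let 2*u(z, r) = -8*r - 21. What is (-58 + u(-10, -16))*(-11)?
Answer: 99/2 ≈ 49.500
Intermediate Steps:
u(z, r) = -21/2 - 4*r (u(z, r) = (-8*r - 21)/2 = (-21 - 8*r)/2 = -21/2 - 4*r)
(-58 + u(-10, -16))*(-11) = (-58 + (-21/2 - 4*(-16)))*(-11) = (-58 + (-21/2 + 64))*(-11) = (-58 + 107/2)*(-11) = -9/2*(-11) = 99/2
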